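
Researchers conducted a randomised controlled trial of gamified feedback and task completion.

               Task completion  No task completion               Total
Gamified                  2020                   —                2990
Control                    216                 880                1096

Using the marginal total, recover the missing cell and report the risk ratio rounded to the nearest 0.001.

3.428

The missing cell is in the exposed row: 2990 − 2020 = 970.
So a = 2020, b = 970, c = 216, d = 880.
RR = [a/(a+b)] / [c/(c+d)] = (2020/2990) / (216/1096) = 0.67559/0.19708 = 3.42797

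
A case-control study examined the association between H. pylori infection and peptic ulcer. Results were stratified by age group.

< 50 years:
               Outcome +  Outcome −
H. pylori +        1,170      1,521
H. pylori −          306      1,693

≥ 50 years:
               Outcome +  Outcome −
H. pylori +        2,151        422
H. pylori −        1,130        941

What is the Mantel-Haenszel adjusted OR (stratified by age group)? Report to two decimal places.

4.25

OR_MH = Σ(aᵢdᵢ/nᵢ) / Σ(bᵢcᵢ/nᵢ), where nᵢ is the stratum total.
Stratum 1 (< 50 years): n = 4690; a·d/n = 1170·1693/4690 = 422.3475; b·c/n = 1521·306/4690 = 99.2380
Stratum 2 (≥ 50 years): n = 4644; a·d/n = 2151·941/4644 = 435.8508; b·c/n = 422·1130/4644 = 102.6830
OR_MH = (422.3475 + 435.8508) / (99.2380 + 102.6830) = 858.1983 / 201.9210 = 4.25017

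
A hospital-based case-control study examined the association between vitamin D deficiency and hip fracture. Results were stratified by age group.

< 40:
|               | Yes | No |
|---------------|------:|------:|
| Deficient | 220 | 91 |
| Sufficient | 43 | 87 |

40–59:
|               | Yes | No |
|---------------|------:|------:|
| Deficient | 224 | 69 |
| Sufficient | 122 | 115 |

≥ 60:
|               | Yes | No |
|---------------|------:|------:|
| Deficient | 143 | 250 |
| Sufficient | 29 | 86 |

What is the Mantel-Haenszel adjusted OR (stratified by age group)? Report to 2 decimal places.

OR_MH = Σ(aᵢdᵢ/nᵢ) / Σ(bᵢcᵢ/nᵢ), where nᵢ is the stratum total.
Stratum 1 (< 40): n = 441; a·d/n = 220·87/441 = 43.4014; b·c/n = 91·43/441 = 8.8730
Stratum 2 (40–59): n = 530; a·d/n = 224·115/530 = 48.6038; b·c/n = 69·122/530 = 15.8830
Stratum 3 (≥ 60): n = 508; a·d/n = 143·86/508 = 24.2087; b·c/n = 250·29/508 = 14.2717
OR_MH = (43.4014 + 48.6038 + 24.2087) / (8.8730 + 15.8830 + 14.2717) = 116.2138 / 39.0277 = 2.97773

2.98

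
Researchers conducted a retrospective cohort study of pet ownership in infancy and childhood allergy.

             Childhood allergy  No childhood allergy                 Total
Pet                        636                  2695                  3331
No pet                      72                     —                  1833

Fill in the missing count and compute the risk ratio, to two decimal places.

4.86

The missing cell is in the unexposed row: 1833 − 72 = 1761.
So a = 636, b = 2695, c = 72, d = 1761.
RR = [a/(a+b)] / [c/(c+d)] = (636/3331) / (72/1833) = 0.19093/0.03928 = 4.86085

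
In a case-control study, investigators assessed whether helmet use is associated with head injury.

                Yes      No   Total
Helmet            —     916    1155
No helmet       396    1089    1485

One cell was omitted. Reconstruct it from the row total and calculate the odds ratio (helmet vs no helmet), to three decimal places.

The missing cell is in the exposed row: 1155 − 916 = 239.
So a = 239, b = 916, c = 396, d = 1089.
OR = (a·d)/(b·c) = (239 × 1089) / (916 × 396) = 260271 / 362736 = 0.71752

0.718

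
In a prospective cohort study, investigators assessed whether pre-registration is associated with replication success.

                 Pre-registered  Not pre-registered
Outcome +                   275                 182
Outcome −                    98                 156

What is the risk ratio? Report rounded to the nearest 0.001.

1.369

Reading the table with exposure as columns: a = 275 (Pre-registered, case), b = 98 (Pre-registered, non-case), c = 182 (Not pre-registered, case), d = 156.
Risk in exposed = 275/373 = 0.73727; risk in unexposed = 182/338 = 0.53846.
RR = 0.73727 / 0.53846 = 1.36921
The risk among the exposed is 1.37 times that among the unexposed.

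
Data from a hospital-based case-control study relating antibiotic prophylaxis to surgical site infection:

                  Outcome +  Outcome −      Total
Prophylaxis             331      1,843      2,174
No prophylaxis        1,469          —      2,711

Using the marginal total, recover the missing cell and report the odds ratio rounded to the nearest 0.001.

0.152

The missing cell is in the unexposed row: 2711 − 1469 = 1242.
So a = 331, b = 1843, c = 1469, d = 1242.
OR = (a·d)/(b·c) = (331 × 1242) / (1843 × 1469) = 411102 / 2707367 = 0.15185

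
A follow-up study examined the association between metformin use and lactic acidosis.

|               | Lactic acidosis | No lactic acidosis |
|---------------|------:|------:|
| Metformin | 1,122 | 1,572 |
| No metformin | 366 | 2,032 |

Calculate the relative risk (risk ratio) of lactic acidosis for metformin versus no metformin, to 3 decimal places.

2.729

Cells: a = 1122, b = 1572, c = 366, d = 2032.
Risk in exposed = 1122/2694 = 0.41648; risk in unexposed = 366/2398 = 0.15263.
RR = 0.41648 / 0.15263 = 2.72875
The risk among the exposed is 2.73 times that among the unexposed.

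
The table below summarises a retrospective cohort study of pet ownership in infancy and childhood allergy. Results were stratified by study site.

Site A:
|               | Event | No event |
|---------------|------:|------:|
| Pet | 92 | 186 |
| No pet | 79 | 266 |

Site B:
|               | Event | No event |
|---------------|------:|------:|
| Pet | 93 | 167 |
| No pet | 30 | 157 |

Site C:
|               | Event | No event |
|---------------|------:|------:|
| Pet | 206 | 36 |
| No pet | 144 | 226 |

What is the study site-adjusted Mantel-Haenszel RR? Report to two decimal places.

1.96

RR_MH = Σ(aᵢ·n₀ᵢ/nᵢ) / Σ(cᵢ·n₁ᵢ/nᵢ), with n₁ᵢ = aᵢ+bᵢ (exposed), n₀ᵢ = cᵢ+dᵢ (unexposed), nᵢ = n₁ᵢ+n₀ᵢ.
Stratum 1 (Site A): n₁ = 278, n₀ = 345, n = 623; a·n₀/n = 92·345/623 = 50.9470; c·n₁/n = 79·278/623 = 35.2520
Stratum 2 (Site B): n₁ = 260, n₀ = 187, n = 447; a·n₀/n = 93·187/447 = 38.9060; c·n₁/n = 30·260/447 = 17.4497
Stratum 3 (Site C): n₁ = 242, n₀ = 370, n = 612; a·n₀/n = 206·370/612 = 124.5425; c·n₁/n = 144·242/612 = 56.9412
RR_MH = (50.9470 + 38.9060 + 124.5425) / (35.2520 + 17.4497 + 56.9412) = 214.3956 / 109.6428 = 1.95540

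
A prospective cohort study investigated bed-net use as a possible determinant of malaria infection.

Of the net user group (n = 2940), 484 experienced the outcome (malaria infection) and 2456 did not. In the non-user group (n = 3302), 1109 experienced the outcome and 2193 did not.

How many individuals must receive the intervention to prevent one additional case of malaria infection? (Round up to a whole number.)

Risk in treated group = 484/2940 = 0.16463; risk in control = 1109/3302 = 0.33586.
Absolute risk reduction = 0.33586 − 0.16463 = 0.17123
NNT = 1 / ARR = 1 / 0.17123 = 5.840 → round up → 6

6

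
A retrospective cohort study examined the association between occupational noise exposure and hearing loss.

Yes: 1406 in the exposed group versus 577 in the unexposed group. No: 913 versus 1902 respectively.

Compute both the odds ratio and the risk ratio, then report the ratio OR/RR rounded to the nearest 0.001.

From the description: a = 1406, b = 913, c = 577, d = 1902.
OR = (1406·1902)/(913·577) = 2674212/526801 = 5.07632
Risk in exposed = 1406/2319 = 0.60630; risk in unexposed = 577/2479 = 0.23276; RR = 2.60487
OR/RR = 5.07632 / 2.60487 = 1.94879
The outcome is not rare, so the OR lies further from 1 than the RR.

1.949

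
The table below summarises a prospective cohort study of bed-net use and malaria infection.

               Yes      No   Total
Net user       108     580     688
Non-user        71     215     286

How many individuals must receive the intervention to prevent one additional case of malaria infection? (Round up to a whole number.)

Risk in treated group = 108/688 = 0.15698; risk in control = 71/286 = 0.24825.
Absolute risk reduction = 0.24825 − 0.15698 = 0.09128
NNT = 1 / ARR = 1 / 0.09128 = 10.956 → round up → 11

11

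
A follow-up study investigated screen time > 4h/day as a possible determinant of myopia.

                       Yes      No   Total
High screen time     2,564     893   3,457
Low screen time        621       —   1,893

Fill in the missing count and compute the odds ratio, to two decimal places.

5.88

The missing cell is in the unexposed row: 1893 − 621 = 1272.
So a = 2564, b = 893, c = 621, d = 1272.
OR = (a·d)/(b·c) = (2564 × 1272) / (893 × 621) = 3261408 / 554553 = 5.88115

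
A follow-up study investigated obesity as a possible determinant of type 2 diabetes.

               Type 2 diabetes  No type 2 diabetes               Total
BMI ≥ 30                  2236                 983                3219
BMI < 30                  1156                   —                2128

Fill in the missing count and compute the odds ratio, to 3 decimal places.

The missing cell is in the unexposed row: 2128 − 1156 = 972.
So a = 2236, b = 983, c = 1156, d = 972.
OR = (a·d)/(b·c) = (2236 × 972) / (983 × 1156) = 2173392 / 1136348 = 1.91261

1.913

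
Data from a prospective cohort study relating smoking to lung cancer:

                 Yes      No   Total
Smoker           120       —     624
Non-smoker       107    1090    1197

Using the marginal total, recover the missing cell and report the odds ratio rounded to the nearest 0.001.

The missing cell is in the exposed row: 624 − 120 = 504.
So a = 120, b = 504, c = 107, d = 1090.
OR = (a·d)/(b·c) = (120 × 1090) / (504 × 107) = 130800 / 53928 = 2.42546

2.425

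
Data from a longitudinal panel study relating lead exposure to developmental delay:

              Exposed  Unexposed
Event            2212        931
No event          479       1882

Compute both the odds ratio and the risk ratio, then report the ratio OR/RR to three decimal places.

3.759

Reading the table with exposure as columns: a = 2212 (Exposed, case), b = 479 (Exposed, non-case), c = 931 (Unexposed, case), d = 1882.
OR = (2212·1882)/(479·931) = 4162984/445949 = 9.33511
Risk in exposed = 2212/2691 = 0.82200; risk in unexposed = 931/2813 = 0.33096; RR = 2.48366
OR/RR = 9.33511 / 2.48366 = 3.75862
The outcome is not rare, so the OR lies further from 1 than the RR.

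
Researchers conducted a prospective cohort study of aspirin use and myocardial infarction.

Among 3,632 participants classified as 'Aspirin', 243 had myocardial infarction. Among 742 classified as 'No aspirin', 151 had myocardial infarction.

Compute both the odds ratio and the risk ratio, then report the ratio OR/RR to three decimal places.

0.854

From the description: a = 243, b = 3389, c = 151, d = 591.
OR = (243·591)/(3389·151) = 143613/511739 = 0.28064
Risk in exposed = 243/3632 = 0.06691; risk in unexposed = 151/742 = 0.20350; RR = 0.32877
OR/RR = 0.28064 / 0.32877 = 0.85361
The outcome is not rare, so the OR lies further from 1 than the RR.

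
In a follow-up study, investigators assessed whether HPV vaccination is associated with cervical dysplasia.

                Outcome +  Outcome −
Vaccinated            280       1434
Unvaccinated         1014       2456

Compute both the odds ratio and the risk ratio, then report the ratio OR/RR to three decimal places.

0.846

Cells: a = 280, b = 1434, c = 1014, d = 2456.
OR = (280·2456)/(1434·1014) = 687680/1454076 = 0.47293
Risk in exposed = 280/1714 = 0.16336; risk in unexposed = 1014/3470 = 0.29222; RR = 0.55903
OR/RR = 0.47293 / 0.55903 = 0.84598
The outcome is not rare, so the OR lies further from 1 than the RR.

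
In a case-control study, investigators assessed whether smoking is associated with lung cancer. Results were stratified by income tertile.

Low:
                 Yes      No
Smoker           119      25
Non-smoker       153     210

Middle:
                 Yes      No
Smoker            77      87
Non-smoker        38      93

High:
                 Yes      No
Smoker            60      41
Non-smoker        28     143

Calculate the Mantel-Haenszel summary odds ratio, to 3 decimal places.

OR_MH = Σ(aᵢdᵢ/nᵢ) / Σ(bᵢcᵢ/nᵢ), where nᵢ is the stratum total.
Stratum 1 (Low): n = 507; a·d/n = 119·210/507 = 49.2899; b·c/n = 25·153/507 = 7.5444
Stratum 2 (Middle): n = 295; a·d/n = 77·93/295 = 24.2746; b·c/n = 87·38/295 = 11.2068
Stratum 3 (High): n = 272; a·d/n = 60·143/272 = 31.5441; b·c/n = 41·28/272 = 4.2206
OR_MH = (49.2899 + 24.2746 + 31.5441) / (7.5444 + 11.2068 + 4.2206) = 105.1086 / 22.9717 = 4.57556

4.576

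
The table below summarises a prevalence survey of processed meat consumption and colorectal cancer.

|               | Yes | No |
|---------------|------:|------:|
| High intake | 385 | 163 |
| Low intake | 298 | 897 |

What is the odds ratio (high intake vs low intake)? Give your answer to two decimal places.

Cells: a = 385, b = 163, c = 298, d = 897.
OR = (a·d)/(b·c) = (385 × 897) / (163 × 298) = 345345 / 48574 = 7.10967
The odds of colorectal cancer are about 7.11 times as high in the high intake group.

7.11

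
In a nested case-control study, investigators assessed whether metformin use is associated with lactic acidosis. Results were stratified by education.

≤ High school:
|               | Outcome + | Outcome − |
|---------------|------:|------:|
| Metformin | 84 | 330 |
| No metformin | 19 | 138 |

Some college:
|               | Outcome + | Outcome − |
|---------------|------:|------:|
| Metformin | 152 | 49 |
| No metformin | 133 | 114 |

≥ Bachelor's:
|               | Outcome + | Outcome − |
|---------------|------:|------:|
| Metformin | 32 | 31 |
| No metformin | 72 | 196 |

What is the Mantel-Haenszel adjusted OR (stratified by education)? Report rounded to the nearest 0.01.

2.41

OR_MH = Σ(aᵢdᵢ/nᵢ) / Σ(bᵢcᵢ/nᵢ), where nᵢ is the stratum total.
Stratum 1 (≤ High school): n = 571; a·d/n = 84·138/571 = 20.3012; b·c/n = 330·19/571 = 10.9807
Stratum 2 (Some college): n = 448; a·d/n = 152·114/448 = 38.6786; b·c/n = 49·133/448 = 14.5469
Stratum 3 (≥ Bachelor's): n = 331; a·d/n = 32·196/331 = 18.9486; b·c/n = 31·72/331 = 6.7432
OR_MH = (20.3012 + 38.6786 + 18.9486) / (10.9807 + 14.5469 + 6.7432) = 77.9284 / 32.2708 = 2.41483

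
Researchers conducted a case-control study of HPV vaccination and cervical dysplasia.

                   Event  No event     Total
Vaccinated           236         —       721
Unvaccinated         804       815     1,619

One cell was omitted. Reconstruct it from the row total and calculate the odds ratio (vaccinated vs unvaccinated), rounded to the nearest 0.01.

0.49

The missing cell is in the exposed row: 721 − 236 = 485.
So a = 236, b = 485, c = 804, d = 815.
OR = (a·d)/(b·c) = (236 × 815) / (485 × 804) = 192340 / 389940 = 0.49326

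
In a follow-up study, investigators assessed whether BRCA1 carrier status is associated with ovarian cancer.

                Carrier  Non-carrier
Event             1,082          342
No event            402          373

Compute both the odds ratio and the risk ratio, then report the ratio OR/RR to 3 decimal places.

1.926

Reading the table with exposure as columns: a = 1082 (Carrier, case), b = 402 (Carrier, non-case), c = 342 (Non-carrier, case), d = 373.
OR = (1082·373)/(402·342) = 403586/137484 = 2.93551
Risk in exposed = 1082/1484 = 0.72911; risk in unexposed = 342/715 = 0.47832; RR = 1.52431
OR/RR = 2.93551 / 1.52431 = 1.92580
The outcome is not rare, so the OR lies further from 1 than the RR.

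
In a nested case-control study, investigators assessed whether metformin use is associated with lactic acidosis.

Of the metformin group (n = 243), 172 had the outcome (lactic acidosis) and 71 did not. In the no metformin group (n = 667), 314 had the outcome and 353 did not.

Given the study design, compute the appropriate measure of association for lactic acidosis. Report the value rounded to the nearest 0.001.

From the description: a = 172, b = 71, c = 314, d = 353.
This is a nested case-control study: participants were sampled on outcome status, so risks in the source population cannot be estimated directly — relative risk is not valid here. The odds ratio is the appropriate measure.
OR = (a·d)/(b·c) = (172 × 353) / (71 × 314) = 60716 / 22294 = 2.72342

2.723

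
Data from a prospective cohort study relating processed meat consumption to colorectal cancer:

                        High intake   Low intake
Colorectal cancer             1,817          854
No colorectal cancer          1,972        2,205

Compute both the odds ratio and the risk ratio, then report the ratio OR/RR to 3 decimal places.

1.385

Reading the table with exposure as columns: a = 1817 (High intake, case), b = 1972 (High intake, non-case), c = 854 (Low intake, case), d = 2205.
OR = (1817·2205)/(1972·854) = 4006485/1684088 = 2.37902
Risk in exposed = 1817/3789 = 0.47955; risk in unexposed = 854/3059 = 0.27918; RR = 1.71772
OR/RR = 2.37902 / 1.71772 = 1.38499
The outcome is not rare, so the OR lies further from 1 than the RR.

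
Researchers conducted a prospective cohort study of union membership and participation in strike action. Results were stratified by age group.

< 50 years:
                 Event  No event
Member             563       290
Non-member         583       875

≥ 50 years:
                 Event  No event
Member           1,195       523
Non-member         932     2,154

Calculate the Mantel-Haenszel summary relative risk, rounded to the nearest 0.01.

RR_MH = Σ(aᵢ·n₀ᵢ/nᵢ) / Σ(cᵢ·n₁ᵢ/nᵢ), with n₁ᵢ = aᵢ+bᵢ (exposed), n₀ᵢ = cᵢ+dᵢ (unexposed), nᵢ = n₁ᵢ+n₀ᵢ.
Stratum 1 (< 50 years): n₁ = 853, n₀ = 1458, n = 2311; a·n₀/n = 563·1458/2311 = 355.1943; c·n₁/n = 583·853/2311 = 215.1878
Stratum 2 (≥ 50 years): n₁ = 1718, n₀ = 3086, n = 4804; a·n₀/n = 1195·3086/4804 = 767.6457; c·n₁/n = 932·1718/4804 = 333.3006
RR_MH = (355.1943 + 767.6457) / (215.1878 + 333.3006) = 1122.8400 / 548.4884 = 2.04715

2.05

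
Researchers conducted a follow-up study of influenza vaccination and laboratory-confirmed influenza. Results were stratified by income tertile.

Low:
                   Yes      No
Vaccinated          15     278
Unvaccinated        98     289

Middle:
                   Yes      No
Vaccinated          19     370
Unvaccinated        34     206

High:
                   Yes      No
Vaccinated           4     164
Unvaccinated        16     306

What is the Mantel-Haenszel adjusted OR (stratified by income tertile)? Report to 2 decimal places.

0.23

OR_MH = Σ(aᵢdᵢ/nᵢ) / Σ(bᵢcᵢ/nᵢ), where nᵢ is the stratum total.
Stratum 1 (Low): n = 680; a·d/n = 15·289/680 = 6.3750; b·c/n = 278·98/680 = 40.0647
Stratum 2 (Middle): n = 629; a·d/n = 19·206/629 = 6.2226; b·c/n = 370·34/629 = 20.0000
Stratum 3 (High): n = 490; a·d/n = 4·306/490 = 2.4980; b·c/n = 164·16/490 = 5.3551
OR_MH = (6.3750 + 6.2226 + 2.4980) / (40.0647 + 20.0000 + 5.3551) = 15.0955 / 65.4198 = 0.23075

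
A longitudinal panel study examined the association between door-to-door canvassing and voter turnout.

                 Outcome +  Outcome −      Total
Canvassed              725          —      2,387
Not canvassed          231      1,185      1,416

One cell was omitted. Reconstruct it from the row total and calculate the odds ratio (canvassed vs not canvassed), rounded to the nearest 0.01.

The missing cell is in the exposed row: 2387 − 725 = 1662.
So a = 725, b = 1662, c = 231, d = 1185.
OR = (a·d)/(b·c) = (725 × 1185) / (1662 × 231) = 859125 / 383922 = 2.23776

2.24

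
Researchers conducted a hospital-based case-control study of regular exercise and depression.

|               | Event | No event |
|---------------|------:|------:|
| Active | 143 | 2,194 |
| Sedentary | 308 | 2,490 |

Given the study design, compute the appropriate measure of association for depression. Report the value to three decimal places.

0.527

Cells: a = 143, b = 2194, c = 308, d = 2490.
This is a hospital-based case-control study: participants were sampled on outcome status, so risks in the source population cannot be estimated directly — relative risk is not valid here. The odds ratio is the appropriate measure.
OR = (a·d)/(b·c) = (143 × 2490) / (2194 × 308) = 356070 / 675752 = 0.52692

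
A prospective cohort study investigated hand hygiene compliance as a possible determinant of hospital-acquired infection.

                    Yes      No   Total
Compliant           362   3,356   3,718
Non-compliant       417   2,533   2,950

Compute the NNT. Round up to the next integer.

Risk in treated group = 362/3718 = 0.09736; risk in control = 417/2950 = 0.14136.
Absolute risk reduction = 0.14136 − 0.09736 = 0.04399
NNT = 1 / ARR = 1 / 0.04399 = 22.732 → round up → 23

23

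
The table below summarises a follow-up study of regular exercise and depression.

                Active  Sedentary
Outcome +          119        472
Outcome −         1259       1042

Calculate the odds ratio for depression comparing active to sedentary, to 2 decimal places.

Reading the table with exposure as columns: a = 119 (Active, case), b = 1259 (Active, non-case), c = 472 (Sedentary, case), d = 1042.
OR = (a·d)/(b·c) = (119 × 1042) / (1259 × 472) = 123998 / 594248 = 0.20866
Exposure is associated with lower odds of depression (OR = 0.21 < 1).

0.21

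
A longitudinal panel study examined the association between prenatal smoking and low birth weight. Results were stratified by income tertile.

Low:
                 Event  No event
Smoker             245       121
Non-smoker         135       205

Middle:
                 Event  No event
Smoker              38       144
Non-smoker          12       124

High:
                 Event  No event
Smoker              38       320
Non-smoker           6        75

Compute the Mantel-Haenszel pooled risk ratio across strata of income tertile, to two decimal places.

RR_MH = Σ(aᵢ·n₀ᵢ/nᵢ) / Σ(cᵢ·n₁ᵢ/nᵢ), with n₁ᵢ = aᵢ+bᵢ (exposed), n₀ᵢ = cᵢ+dᵢ (unexposed), nᵢ = n₁ᵢ+n₀ᵢ.
Stratum 1 (Low): n₁ = 366, n₀ = 340, n = 706; a·n₀/n = 245·340/706 = 117.9887; c·n₁/n = 135·366/706 = 69.9858
Stratum 2 (Middle): n₁ = 182, n₀ = 136, n = 318; a·n₀/n = 38·136/318 = 16.2516; c·n₁/n = 12·182/318 = 6.8679
Stratum 3 (High): n₁ = 358, n₀ = 81, n = 439; a·n₀/n = 38·81/439 = 7.0114; c·n₁/n = 6·358/439 = 4.8929
RR_MH = (117.9887 + 16.2516 + 7.0114) / (69.9858 + 6.8679 + 4.8929) = 141.2516 / 81.7467 = 1.72792

1.73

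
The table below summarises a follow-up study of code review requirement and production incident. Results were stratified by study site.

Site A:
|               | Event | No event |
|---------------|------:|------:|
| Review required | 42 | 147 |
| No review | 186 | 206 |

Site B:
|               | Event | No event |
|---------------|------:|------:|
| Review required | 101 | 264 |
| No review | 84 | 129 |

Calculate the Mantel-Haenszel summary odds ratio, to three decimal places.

0.438

OR_MH = Σ(aᵢdᵢ/nᵢ) / Σ(bᵢcᵢ/nᵢ), where nᵢ is the stratum total.
Stratum 1 (Site A): n = 581; a·d/n = 42·206/581 = 14.8916; b·c/n = 147·186/581 = 47.0602
Stratum 2 (Site B): n = 578; a·d/n = 101·129/578 = 22.5415; b·c/n = 264·84/578 = 38.3668
OR_MH = (14.8916 + 22.5415) / (47.0602 + 38.3668) = 37.4331 / 85.4270 = 0.43819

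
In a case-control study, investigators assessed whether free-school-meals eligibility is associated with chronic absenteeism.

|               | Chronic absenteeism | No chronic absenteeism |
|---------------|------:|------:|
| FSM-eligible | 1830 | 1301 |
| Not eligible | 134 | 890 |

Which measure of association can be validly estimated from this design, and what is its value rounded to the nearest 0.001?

9.342

Cells: a = 1830, b = 1301, c = 134, d = 890.
This is a case-control study: participants were sampled on outcome status, so risks in the source population cannot be estimated directly — relative risk is not valid here. The odds ratio is the appropriate measure.
OR = (a·d)/(b·c) = (1830 × 890) / (1301 × 134) = 1628700 / 174334 = 9.34241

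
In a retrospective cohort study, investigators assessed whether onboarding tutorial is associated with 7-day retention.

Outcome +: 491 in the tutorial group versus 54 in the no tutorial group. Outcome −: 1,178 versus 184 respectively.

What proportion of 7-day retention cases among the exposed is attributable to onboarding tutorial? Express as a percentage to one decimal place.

22.9

From the description: a = 491, b = 1178, c = 54, d = 184.
Risk in exposed = 491/1669 = 0.29419; risk in unexposed = 54/238 = 0.22689.
RR = 0.29419/0.22689 = 1.29661
AR% = (RR − 1)/RR × 100 = (1.29661 − 1)/1.29661 × 100 = 22.8756%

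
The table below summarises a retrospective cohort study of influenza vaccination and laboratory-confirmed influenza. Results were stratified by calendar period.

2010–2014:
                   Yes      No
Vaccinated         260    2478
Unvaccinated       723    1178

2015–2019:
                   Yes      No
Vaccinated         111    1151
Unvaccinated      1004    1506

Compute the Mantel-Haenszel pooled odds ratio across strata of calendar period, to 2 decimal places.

0.16

OR_MH = Σ(aᵢdᵢ/nᵢ) / Σ(bᵢcᵢ/nᵢ), where nᵢ is the stratum total.
Stratum 1 (2010–2014): n = 4639; a·d/n = 260·1178/4639 = 66.0228; b·c/n = 2478·723/4639 = 386.2026
Stratum 2 (2015–2019): n = 3772; a·d/n = 111·1506/3772 = 44.3176; b·c/n = 1151·1004/3772 = 306.3637
OR_MH = (66.0228 + 44.3176) / (386.2026 + 306.3637) = 110.3405 / 692.5664 = 0.15932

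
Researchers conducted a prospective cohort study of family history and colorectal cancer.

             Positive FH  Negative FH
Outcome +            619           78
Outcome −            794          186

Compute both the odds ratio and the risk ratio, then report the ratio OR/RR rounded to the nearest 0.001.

1.254

Reading the table with exposure as columns: a = 619 (Positive FH, case), b = 794 (Positive FH, non-case), c = 78 (Negative FH, case), d = 186.
OR = (619·186)/(794·78) = 115134/61932 = 1.85904
Risk in exposed = 619/1413 = 0.43808; risk in unexposed = 78/264 = 0.29545; RR = 1.48272
OR/RR = 1.85904 / 1.48272 = 1.25381
The outcome is not rare, so the OR lies further from 1 than the RR.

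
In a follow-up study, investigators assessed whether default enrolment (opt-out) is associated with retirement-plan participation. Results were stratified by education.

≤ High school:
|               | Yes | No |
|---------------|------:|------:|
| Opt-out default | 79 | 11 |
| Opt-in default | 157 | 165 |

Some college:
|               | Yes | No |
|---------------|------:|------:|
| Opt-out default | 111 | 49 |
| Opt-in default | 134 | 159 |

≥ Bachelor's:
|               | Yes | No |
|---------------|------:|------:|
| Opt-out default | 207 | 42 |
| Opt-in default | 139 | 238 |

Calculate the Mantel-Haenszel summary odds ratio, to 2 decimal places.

5.33

OR_MH = Σ(aᵢdᵢ/nᵢ) / Σ(bᵢcᵢ/nᵢ), where nᵢ is the stratum total.
Stratum 1 (≤ High school): n = 412; a·d/n = 79·165/412 = 31.6383; b·c/n = 11·157/412 = 4.1917
Stratum 2 (Some college): n = 453; a·d/n = 111·159/453 = 38.9603; b·c/n = 49·134/453 = 14.4945
Stratum 3 (≥ Bachelor's): n = 626; a·d/n = 207·238/626 = 78.6997; b·c/n = 42·139/626 = 9.3259
OR_MH = (31.6383 + 38.9603 + 78.6997) / (4.1917 + 14.4945 + 9.3259) = 149.2983 / 28.0121 = 5.32978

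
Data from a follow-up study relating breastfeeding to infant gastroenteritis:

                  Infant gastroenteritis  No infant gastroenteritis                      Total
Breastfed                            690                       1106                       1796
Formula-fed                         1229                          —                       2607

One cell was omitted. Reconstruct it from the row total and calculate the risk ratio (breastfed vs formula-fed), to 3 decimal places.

0.815

The missing cell is in the unexposed row: 2607 − 1229 = 1378.
So a = 690, b = 1106, c = 1229, d = 1378.
RR = [a/(a+b)] / [c/(c+d)] = (690/1796) / (1229/2607) = 0.38419/0.47142 = 0.81495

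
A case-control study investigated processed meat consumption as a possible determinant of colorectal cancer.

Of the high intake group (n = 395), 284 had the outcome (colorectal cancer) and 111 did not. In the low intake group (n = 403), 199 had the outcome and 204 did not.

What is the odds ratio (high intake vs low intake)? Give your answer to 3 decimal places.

From the description: a = 284, b = 111, c = 199, d = 204.
OR = (a·d)/(b·c) = (284 × 204) / (111 × 199) = 57936 / 22089 = 2.62284
The odds of colorectal cancer are about 2.62 times as high in the high intake group.

2.623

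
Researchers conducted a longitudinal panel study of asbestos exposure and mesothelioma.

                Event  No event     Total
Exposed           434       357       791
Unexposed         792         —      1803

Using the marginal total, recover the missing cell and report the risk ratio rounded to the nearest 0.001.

The missing cell is in the unexposed row: 1803 − 792 = 1011.
So a = 434, b = 357, c = 792, d = 1011.
RR = [a/(a+b)] / [c/(c+d)] = (434/791) / (792/1803) = 0.54867/0.43927 = 1.24906

1.249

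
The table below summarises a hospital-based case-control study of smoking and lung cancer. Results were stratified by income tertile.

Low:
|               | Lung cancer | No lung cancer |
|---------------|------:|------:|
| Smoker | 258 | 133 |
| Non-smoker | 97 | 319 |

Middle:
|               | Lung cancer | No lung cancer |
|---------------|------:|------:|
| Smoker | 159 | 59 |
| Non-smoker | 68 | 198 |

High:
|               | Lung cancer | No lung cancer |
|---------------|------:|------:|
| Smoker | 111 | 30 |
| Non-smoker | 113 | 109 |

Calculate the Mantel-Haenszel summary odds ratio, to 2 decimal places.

OR_MH = Σ(aᵢdᵢ/nᵢ) / Σ(bᵢcᵢ/nᵢ), where nᵢ is the stratum total.
Stratum 1 (Low): n = 807; a·d/n = 258·319/807 = 101.9851; b·c/n = 133·97/807 = 15.9864
Stratum 2 (Middle): n = 484; a·d/n = 159·198/484 = 65.0455; b·c/n = 59·68/484 = 8.2893
Stratum 3 (High): n = 363; a·d/n = 111·109/363 = 33.3306; b·c/n = 30·113/363 = 9.3388
OR_MH = (101.9851 + 65.0455 + 33.3306) / (15.9864 + 8.2893 + 9.3388) = 200.3612 / 33.6145 = 5.96056

5.96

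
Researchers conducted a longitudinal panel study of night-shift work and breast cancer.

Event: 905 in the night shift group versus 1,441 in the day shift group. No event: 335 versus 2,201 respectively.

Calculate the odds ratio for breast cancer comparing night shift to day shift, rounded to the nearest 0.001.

From the description: a = 905, b = 335, c = 1441, d = 2201.
OR = (a·d)/(b·c) = (905 × 2201) / (335 × 1441) = 1991905 / 482735 = 4.12629
The odds of breast cancer are about 4.13 times as high in the night shift group.

4.126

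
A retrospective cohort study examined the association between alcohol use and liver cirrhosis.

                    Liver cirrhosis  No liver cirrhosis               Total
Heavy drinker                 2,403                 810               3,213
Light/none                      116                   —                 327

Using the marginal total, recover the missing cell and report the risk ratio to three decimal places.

The missing cell is in the unexposed row: 327 − 116 = 211.
So a = 2403, b = 810, c = 116, d = 211.
RR = [a/(a+b)] / [c/(c+d)] = (2403/3213) / (116/327) = 0.74790/0.35474 = 2.10830

2.108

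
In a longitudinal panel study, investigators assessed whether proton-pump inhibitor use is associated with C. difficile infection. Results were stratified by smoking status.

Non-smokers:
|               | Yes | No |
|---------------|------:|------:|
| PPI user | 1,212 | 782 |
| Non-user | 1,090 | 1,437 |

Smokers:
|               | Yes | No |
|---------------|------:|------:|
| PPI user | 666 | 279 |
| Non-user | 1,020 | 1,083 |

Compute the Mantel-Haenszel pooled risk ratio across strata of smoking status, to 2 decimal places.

RR_MH = Σ(aᵢ·n₀ᵢ/nᵢ) / Σ(cᵢ·n₁ᵢ/nᵢ), with n₁ᵢ = aᵢ+bᵢ (exposed), n₀ᵢ = cᵢ+dᵢ (unexposed), nᵢ = n₁ᵢ+n₀ᵢ.
Stratum 1 (Non-smokers): n₁ = 1994, n₀ = 2527, n = 4521; a·n₀/n = 1212·2527/4521 = 677.4439; c·n₁/n = 1090·1994/4521 = 480.7476
Stratum 2 (Smokers): n₁ = 945, n₀ = 2103, n = 3048; a·n₀/n = 666·2103/3048 = 459.5138; c·n₁/n = 1020·945/3048 = 316.2402
RR_MH = (677.4439 + 459.5138) / (480.7476 + 316.2402) = 1136.9577 / 796.9878 = 1.42657

1.43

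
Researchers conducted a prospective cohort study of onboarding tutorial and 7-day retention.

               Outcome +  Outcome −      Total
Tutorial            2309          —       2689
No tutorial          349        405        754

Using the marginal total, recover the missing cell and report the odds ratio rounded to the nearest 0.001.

The missing cell is in the exposed row: 2689 − 2309 = 380.
So a = 2309, b = 380, c = 349, d = 405.
OR = (a·d)/(b·c) = (2309 × 405) / (380 × 349) = 935145 / 132620 = 7.05131

7.051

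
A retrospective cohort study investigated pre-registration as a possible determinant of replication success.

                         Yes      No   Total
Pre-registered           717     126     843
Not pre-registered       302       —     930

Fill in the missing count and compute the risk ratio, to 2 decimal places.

The missing cell is in the unexposed row: 930 − 302 = 628.
So a = 717, b = 126, c = 302, d = 628.
RR = [a/(a+b)] / [c/(c+d)] = (717/843) / (302/930) = 0.85053/0.32473 = 2.61919

2.62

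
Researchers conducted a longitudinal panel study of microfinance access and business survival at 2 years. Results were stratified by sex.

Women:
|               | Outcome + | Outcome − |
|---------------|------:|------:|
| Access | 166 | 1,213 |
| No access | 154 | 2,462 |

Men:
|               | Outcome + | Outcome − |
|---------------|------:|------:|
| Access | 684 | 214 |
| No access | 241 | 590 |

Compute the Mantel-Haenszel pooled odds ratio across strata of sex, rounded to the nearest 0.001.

OR_MH = Σ(aᵢdᵢ/nᵢ) / Σ(bᵢcᵢ/nᵢ), where nᵢ is the stratum total.
Stratum 1 (Women): n = 3995; a·d/n = 166·2462/3995 = 102.3009; b·c/n = 1213·154/3995 = 46.7589
Stratum 2 (Men): n = 1729; a·d/n = 684·590/1729 = 233.4066; b·c/n = 214·241/1729 = 29.8288
OR_MH = (102.3009 + 233.4066) / (46.7589 + 29.8288) = 335.7075 / 76.5878 = 4.38330

4.383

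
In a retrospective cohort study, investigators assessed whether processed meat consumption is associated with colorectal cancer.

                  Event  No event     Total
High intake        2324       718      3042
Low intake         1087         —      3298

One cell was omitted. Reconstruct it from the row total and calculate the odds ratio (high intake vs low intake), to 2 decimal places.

6.58

The missing cell is in the unexposed row: 3298 − 1087 = 2211.
So a = 2324, b = 718, c = 1087, d = 2211.
OR = (a·d)/(b·c) = (2324 × 2211) / (718 × 1087) = 5138364 / 780466 = 6.58371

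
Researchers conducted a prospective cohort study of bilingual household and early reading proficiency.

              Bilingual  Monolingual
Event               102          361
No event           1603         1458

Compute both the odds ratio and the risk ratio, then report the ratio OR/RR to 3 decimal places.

0.853

Reading the table with exposure as columns: a = 102 (Bilingual, case), b = 1603 (Bilingual, non-case), c = 361 (Monolingual, case), d = 1458.
OR = (102·1458)/(1603·361) = 148716/578683 = 0.25699
Risk in exposed = 102/1705 = 0.05982; risk in unexposed = 361/1819 = 0.19846; RR = 0.30144
OR/RR = 0.25699 / 0.30144 = 0.85254
The outcome is not rare, so the OR lies further from 1 than the RR.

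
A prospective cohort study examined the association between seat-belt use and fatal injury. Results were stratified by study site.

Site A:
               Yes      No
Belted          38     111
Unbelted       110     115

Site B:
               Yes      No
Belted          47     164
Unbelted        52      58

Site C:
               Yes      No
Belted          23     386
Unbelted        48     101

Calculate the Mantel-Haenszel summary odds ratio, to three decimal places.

0.263

OR_MH = Σ(aᵢdᵢ/nᵢ) / Σ(bᵢcᵢ/nᵢ), where nᵢ is the stratum total.
Stratum 1 (Site A): n = 374; a·d/n = 38·115/374 = 11.6845; b·c/n = 111·110/374 = 32.6471
Stratum 2 (Site B): n = 321; a·d/n = 47·58/321 = 8.4922; b·c/n = 164·52/321 = 26.5670
Stratum 3 (Site C): n = 558; a·d/n = 23·101/558 = 4.1631; b·c/n = 386·48/558 = 33.2043
OR_MH = (11.6845 + 8.4922 + 4.1631) / (32.6471 + 26.5670 + 33.2043) = 24.3398 / 92.4183 = 0.26337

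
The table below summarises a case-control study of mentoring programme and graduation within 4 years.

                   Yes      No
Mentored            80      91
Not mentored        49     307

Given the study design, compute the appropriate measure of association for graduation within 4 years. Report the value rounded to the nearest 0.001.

Cells: a = 80, b = 91, c = 49, d = 307.
This is a case-control study: participants were sampled on outcome status, so risks in the source population cannot be estimated directly — relative risk is not valid here. The odds ratio is the appropriate measure.
OR = (a·d)/(b·c) = (80 × 307) / (91 × 49) = 24560 / 4459 = 5.50796

5.508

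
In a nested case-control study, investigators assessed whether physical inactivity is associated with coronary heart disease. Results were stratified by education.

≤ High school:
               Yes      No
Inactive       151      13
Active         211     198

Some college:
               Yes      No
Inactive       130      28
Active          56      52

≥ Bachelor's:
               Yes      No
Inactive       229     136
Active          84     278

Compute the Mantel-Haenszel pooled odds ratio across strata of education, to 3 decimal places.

6.257

OR_MH = Σ(aᵢdᵢ/nᵢ) / Σ(bᵢcᵢ/nᵢ), where nᵢ is the stratum total.
Stratum 1 (≤ High school): n = 573; a·d/n = 151·198/573 = 52.1780; b·c/n = 13·211/573 = 4.7871
Stratum 2 (Some college): n = 266; a·d/n = 130·52/266 = 25.4135; b·c/n = 28·56/266 = 5.8947
Stratum 3 (≥ Bachelor's): n = 727; a·d/n = 229·278/727 = 87.5681; b·c/n = 136·84/727 = 15.7139
OR_MH = (52.1780 + 25.4135 + 87.5681) / (4.7871 + 5.8947 + 15.7139) = 165.1596 / 26.3957 = 6.25706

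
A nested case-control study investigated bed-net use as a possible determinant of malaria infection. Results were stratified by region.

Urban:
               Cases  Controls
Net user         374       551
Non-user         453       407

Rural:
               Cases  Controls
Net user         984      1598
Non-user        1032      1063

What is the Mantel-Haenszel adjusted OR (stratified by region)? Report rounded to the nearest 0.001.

OR_MH = Σ(aᵢdᵢ/nᵢ) / Σ(bᵢcᵢ/nᵢ), where nᵢ is the stratum total.
Stratum 1 (Urban): n = 1785; a·d/n = 374·407/1785 = 85.2762; b·c/n = 551·453/1785 = 139.8336
Stratum 2 (Rural): n = 4677; a·d/n = 984·1063/4677 = 223.6459; b·c/n = 1598·1032/4677 = 352.6055
OR_MH = (85.2762 + 223.6459) / (139.8336 + 352.6055) = 308.9221 / 492.4391 = 0.62733

0.627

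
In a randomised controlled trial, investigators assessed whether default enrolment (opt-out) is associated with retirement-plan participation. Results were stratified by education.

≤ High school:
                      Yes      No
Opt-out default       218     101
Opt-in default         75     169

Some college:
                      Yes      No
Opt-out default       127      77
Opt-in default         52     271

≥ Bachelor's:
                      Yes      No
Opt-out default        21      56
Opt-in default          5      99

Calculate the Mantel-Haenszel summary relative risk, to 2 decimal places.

RR_MH = Σ(aᵢ·n₀ᵢ/nᵢ) / Σ(cᵢ·n₁ᵢ/nᵢ), with n₁ᵢ = aᵢ+bᵢ (exposed), n₀ᵢ = cᵢ+dᵢ (unexposed), nᵢ = n₁ᵢ+n₀ᵢ.
Stratum 1 (≤ High school): n₁ = 319, n₀ = 244, n = 563; a·n₀/n = 218·244/563 = 94.4796; c·n₁/n = 75·319/563 = 42.4956
Stratum 2 (Some college): n₁ = 204, n₀ = 323, n = 527; a·n₀/n = 127·323/527 = 77.8387; c·n₁/n = 52·204/527 = 20.1290
Stratum 3 (≥ Bachelor's): n₁ = 77, n₀ = 104, n = 181; a·n₀/n = 21·104/181 = 12.0663; c·n₁/n = 5·77/181 = 2.1271
RR_MH = (94.4796 + 77.8387 + 12.0663) / (42.4956 + 20.1290 + 2.1271) = 184.3846 / 64.7517 = 2.84757

2.85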